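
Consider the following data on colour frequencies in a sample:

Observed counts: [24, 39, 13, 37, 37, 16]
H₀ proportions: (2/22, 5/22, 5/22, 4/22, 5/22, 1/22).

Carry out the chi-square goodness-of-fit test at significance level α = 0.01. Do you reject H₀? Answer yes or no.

n = 166; E_i = n·p_i = [15.09, 37.73, 37.73, 30.18, 37.73, 7.55]
χ² = (24−15.09)²/15.09 + (39−37.73)²/37.73 + (13−37.73)²/37.73 + (37−30.18)²/30.18 + (37−37.73)²/37.73 + (16−7.55)²/7.55 = 32.5367
df = 5
p-value (upper-tail) = 0.00000
At α=0.01: p < α → reject H₀

reject H₀: yes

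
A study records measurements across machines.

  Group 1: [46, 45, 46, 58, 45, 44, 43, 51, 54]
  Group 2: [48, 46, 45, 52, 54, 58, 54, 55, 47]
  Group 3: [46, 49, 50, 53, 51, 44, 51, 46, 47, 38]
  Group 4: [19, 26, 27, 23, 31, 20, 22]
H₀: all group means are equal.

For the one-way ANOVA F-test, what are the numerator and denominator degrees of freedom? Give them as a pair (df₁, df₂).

degrees of freedom = [3, 31]

k = 4 groups, N = 35 total
df = (k−1, N−k) = (4−1, 35−4) = (3, 31)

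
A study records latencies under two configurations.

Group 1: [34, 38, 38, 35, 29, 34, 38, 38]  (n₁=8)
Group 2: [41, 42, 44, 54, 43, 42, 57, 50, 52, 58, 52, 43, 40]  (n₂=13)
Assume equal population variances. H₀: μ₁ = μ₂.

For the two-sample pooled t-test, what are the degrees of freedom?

df = n₁ + n₂ − 2 = 8 + 13 − 2 = 19

degrees of freedom = 19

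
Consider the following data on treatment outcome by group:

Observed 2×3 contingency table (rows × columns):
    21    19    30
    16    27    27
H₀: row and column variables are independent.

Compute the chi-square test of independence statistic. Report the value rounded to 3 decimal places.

Row totals [70, 70], col totals [37, 46, 57], n=140
χ² = (21−18.50)²/18.50 + (19−23.00)²/23.00 + (30−28.50)²/28.50 + (16−18.50)²/18.50 + (27−23.00)²/23.00 + (27−28.50)²/28.50 = 2.2249
df = 2

test statistic = 2.225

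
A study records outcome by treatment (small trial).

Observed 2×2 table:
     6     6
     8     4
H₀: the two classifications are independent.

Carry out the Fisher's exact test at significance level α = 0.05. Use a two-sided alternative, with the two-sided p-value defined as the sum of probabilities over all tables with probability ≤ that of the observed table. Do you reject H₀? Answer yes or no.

reject H₀: no

Margins: r₁=12, r₂=12, c₁=14, c₂=10, n=24
p_obs = C(12,6)·C(12,8)/C(24,14); sum pmf over tables with pmf ≤ p_obs
p-value (two-sided) = 0.68017
At α=0.05: p ≥ α → fail to reject H₀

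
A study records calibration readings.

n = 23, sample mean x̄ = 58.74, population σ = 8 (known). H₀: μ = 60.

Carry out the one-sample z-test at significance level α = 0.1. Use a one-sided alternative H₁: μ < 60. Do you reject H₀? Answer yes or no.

SE = σ/√n = 8/√23 = 1.6681
z = (x̄−μ₀)/SE = (58.74−60)/1.6681 = -0.7553
p-value (one-sided, H₁ less) = 0.22502
At α=0.1: p ≥ α → fail to reject H₀

reject H₀: no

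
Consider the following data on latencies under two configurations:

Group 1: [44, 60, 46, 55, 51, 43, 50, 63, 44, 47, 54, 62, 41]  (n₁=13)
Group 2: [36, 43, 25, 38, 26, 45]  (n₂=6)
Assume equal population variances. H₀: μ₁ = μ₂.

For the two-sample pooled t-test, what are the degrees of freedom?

degrees of freedom = 17

df = n₁ + n₂ − 2 = 13 + 6 − 2 = 17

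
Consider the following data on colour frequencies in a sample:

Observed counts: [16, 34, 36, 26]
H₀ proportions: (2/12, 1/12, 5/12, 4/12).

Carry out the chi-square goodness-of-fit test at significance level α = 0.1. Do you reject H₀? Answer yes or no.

n = 112; E_i = n·p_i = [18.67, 9.33, 46.67, 37.33]
χ² = (16−18.67)²/18.67 + (34−9.33)²/9.33 + (36−46.67)²/46.67 + (26−37.33)²/37.33 = 71.4500
df = 3
p-value (upper-tail) = 0.00000
At α=0.1: p < α → reject H₀

reject H₀: yes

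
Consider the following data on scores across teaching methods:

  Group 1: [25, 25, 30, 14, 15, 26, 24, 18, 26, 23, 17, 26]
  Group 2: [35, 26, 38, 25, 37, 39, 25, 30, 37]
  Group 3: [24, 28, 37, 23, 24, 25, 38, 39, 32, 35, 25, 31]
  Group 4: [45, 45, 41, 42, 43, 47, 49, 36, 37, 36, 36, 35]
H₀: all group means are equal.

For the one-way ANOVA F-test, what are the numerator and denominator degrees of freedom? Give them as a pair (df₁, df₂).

k = 4 groups, N = 45 total
df = (k−1, N−k) = (4−1, 45−4) = (3, 41)

degrees of freedom = [3, 41]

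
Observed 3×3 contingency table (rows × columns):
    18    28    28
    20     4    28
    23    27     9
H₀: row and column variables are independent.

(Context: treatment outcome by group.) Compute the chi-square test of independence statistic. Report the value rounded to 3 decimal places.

test statistic = 28.701

Row totals [74, 52, 59], col totals [61, 59, 65], n=185
χ² = (18−24.40)²/24.40 + (28−23.60)²/23.60 + (28−26.00)²/26.00 + (20−17.15)²/17.15 + (4−16.58)²/16.58 + (28−18.27)²/18.27 + (23−19.45)²/19.45 + (27−18.82)²/18.82 + (9−20.73)²/20.73 = 28.7009
df = 4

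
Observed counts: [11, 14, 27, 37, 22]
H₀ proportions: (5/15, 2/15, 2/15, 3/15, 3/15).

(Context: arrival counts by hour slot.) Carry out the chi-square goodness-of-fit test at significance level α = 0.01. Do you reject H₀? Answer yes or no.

reject H₀: yes

n = 111; E_i = n·p_i = [37.00, 14.80, 14.80, 22.20, 22.20]
χ² = (11−37.00)²/37.00 + (14−14.80)²/14.80 + (27−14.80)²/14.80 + (37−22.20)²/22.20 + (22−22.20)²/22.20 = 38.2387
df = 4
p-value (upper-tail) = 0.00000
At α=0.01: p < α → reject H₀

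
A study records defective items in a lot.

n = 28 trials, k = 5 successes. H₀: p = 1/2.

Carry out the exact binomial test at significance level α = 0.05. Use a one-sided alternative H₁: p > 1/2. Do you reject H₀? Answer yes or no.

reject H₀: no

Exact binomial: n=28, k=5, p₀=1/2=0.5000
P(X≥5) from Σ C(n,i)·p₀^i·(1−p₀)^(n−i)
p-value (one-sided, H₁ greater) = 0.99991
At α=0.05: p ≥ α → fail to reject H₀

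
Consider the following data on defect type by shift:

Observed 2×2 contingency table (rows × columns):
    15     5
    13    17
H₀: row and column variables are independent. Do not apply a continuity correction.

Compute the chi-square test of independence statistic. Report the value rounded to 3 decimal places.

test statistic = 4.884

Row totals [20, 30], col totals [28, 22], n=50
χ² = (15−11.20)²/11.20 + (5−8.80)²/8.80 + (13−16.80)²/16.80 + (17−13.20)²/13.20 = 4.8837
df = 1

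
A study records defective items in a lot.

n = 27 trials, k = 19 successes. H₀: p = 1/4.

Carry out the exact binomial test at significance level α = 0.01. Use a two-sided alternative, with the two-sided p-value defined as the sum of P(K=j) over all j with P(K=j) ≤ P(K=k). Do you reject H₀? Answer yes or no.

reject H₀: yes

Exact binomial: n=27, k=19, p₀=1/4=0.2500
P(X=j) = C(n,j)·p₀^j·(1−p₀)^(n−j); p = Σ P(X=j) over j with P(X=j) ≤ P(X=19)
p-value (two-sided) = 0.00000
At α=0.01: p < α → reject H₀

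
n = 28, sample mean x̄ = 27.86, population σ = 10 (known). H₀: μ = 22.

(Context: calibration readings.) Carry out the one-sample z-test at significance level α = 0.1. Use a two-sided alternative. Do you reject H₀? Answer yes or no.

SE = σ/√n = 10/√28 = 1.8898
z = (x̄−μ₀)/SE = (27.86−22)/1.8898 = 3.1008
p-value (two-sided) = 0.00193
At α=0.1: p < α → reject H₀

reject H₀: yes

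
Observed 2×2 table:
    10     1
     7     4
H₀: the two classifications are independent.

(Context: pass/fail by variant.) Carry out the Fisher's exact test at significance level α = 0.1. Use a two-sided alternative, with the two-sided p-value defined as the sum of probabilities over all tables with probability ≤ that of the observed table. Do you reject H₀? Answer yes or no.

reject H₀: no

Margins: r₁=11, r₂=11, c₁=17, c₂=5, n=22
p_obs = C(11,10)·C(11,7)/C(22,17); sum pmf over tables with pmf ≤ p_obs
p-value (two-sided) = 0.31078
At α=0.1: p ≥ α → fail to reject H₀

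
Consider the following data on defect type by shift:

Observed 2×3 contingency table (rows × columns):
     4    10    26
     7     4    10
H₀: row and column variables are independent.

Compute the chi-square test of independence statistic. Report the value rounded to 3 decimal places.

Row totals [40, 21], col totals [11, 14, 36], n=61
χ² = (4−7.21)²/7.21 + (10−9.18)²/9.18 + (26−23.61)²/23.61 + (7−3.79)²/3.79 + (4−4.82)²/4.82 + (10−12.39)²/12.39 = 5.0751
df = 2

test statistic = 5.075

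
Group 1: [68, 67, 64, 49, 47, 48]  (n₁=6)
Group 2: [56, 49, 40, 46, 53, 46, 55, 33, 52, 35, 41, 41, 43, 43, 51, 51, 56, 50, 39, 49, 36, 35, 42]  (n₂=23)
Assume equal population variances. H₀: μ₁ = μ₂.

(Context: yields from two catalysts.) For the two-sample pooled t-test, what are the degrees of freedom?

df = n₁ + n₂ − 2 = 6 + 23 − 2 = 27

degrees of freedom = 27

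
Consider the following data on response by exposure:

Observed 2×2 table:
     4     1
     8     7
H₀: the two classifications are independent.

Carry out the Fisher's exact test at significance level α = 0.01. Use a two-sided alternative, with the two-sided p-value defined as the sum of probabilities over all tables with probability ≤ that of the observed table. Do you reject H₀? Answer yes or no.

Margins: r₁=5, r₂=15, c₁=12, c₂=8, n=20
p_obs = C(5,4)·C(15,8)/C(20,12); sum pmf over tables with pmf ≤ p_obs
p-value (two-sided) = 0.60268
At α=0.01: p ≥ α → fail to reject H₀

reject H₀: no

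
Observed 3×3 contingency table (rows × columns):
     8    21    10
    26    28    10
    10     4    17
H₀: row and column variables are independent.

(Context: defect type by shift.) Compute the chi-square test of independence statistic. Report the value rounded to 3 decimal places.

test statistic = 22.563

Row totals [39, 64, 31], col totals [44, 53, 37], n=134
χ² = (8−12.81)²/12.81 + (21−15.43)²/15.43 + (10−10.77)²/10.77 + (26−21.01)²/21.01 + (28−25.31)²/25.31 + (10−17.67)²/17.67 + (10−10.18)²/10.18 + (4−12.26)²/12.26 + (17−8.56)²/8.56 = 22.5631
df = 4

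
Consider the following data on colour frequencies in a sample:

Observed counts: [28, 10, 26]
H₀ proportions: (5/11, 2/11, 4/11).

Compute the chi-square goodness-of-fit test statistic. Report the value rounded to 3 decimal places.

test statistic = 0.591

n = 64; E_i = n·p_i = [29.09, 11.64, 23.27]
χ² = (28−29.09)²/29.09 + (10−11.64)²/11.64 + (26−23.27)²/23.27 = 0.5906
df = 2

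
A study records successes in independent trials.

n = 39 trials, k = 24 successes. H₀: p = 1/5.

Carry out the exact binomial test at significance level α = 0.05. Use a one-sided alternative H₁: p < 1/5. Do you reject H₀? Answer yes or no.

reject H₀: no

Exact binomial: n=39, k=24, p₀=1/5=0.2000
P(X≤24) from Σ C(n,i)·p₀^i·(1−p₀)^(n−i)
p-value (one-sided, H₁ less) = 1.00000
At α=0.05: p ≥ α → fail to reject H₀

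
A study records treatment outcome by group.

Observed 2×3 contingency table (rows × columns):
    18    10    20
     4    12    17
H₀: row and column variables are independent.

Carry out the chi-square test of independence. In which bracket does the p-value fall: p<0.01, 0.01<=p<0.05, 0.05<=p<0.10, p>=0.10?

p-value bracket: 0.01<=p<0.05

Row totals [48, 33], col totals [22, 22, 37], n=81
χ² = (18−13.04)²/13.04 + (10−13.04)²/13.04 + (20−21.93)²/21.93 + (4−8.96)²/8.96 + (12−8.96)²/8.96 + (17−15.07)²/15.07 = 6.7892
df = 2
p-value (upper-tail) = 0.03355
→ bracket: 0.01<=p<0.05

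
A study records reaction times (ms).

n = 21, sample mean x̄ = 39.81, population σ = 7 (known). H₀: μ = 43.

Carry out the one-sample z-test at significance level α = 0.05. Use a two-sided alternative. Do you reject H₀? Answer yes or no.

reject H₀: yes

SE = σ/√n = 7/√21 = 1.5275
z = (x̄−μ₀)/SE = (39.81−43)/1.5275 = -2.0883
p-value (two-sided) = 0.03677
At α=0.05: p < α → reject H₀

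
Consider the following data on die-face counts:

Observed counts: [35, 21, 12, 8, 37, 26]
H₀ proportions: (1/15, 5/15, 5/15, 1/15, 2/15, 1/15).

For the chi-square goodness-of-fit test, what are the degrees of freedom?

df = k − 1 = 6 − 1 = 5

degrees of freedom = 5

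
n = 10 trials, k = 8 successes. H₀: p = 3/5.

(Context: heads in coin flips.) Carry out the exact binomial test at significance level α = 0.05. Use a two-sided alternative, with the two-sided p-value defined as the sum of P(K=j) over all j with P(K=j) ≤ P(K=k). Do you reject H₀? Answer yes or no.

Exact binomial: n=10, k=8, p₀=3/5=0.6000
P(X=j) = C(n,j)·p₀^j·(1−p₀)^(n−j); p = Σ P(X=j) over j with P(X=j) ≤ P(X=8)
p-value (two-sided) = 0.33353
At α=0.05: p ≥ α → fail to reject H₀

reject H₀: no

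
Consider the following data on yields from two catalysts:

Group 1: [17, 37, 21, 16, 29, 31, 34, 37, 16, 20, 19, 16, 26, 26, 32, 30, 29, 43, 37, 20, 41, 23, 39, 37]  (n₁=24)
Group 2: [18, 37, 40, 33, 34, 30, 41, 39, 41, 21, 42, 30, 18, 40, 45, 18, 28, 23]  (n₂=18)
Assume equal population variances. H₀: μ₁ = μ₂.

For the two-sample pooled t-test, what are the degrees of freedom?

degrees of freedom = 40

df = n₁ + n₂ − 2 = 24 + 18 − 2 = 40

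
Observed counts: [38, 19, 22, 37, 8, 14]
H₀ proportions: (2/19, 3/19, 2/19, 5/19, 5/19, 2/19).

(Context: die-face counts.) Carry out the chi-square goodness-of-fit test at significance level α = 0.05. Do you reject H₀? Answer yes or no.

n = 138; E_i = n·p_i = [14.53, 21.79, 14.53, 36.32, 36.32, 14.53]
χ² = (38−14.53)²/14.53 + (19−21.79)²/21.79 + (22−14.53)²/14.53 + (37−36.32)²/36.32 + (8−36.32)²/36.32 + (14−14.53)²/14.53 = 64.2444
df = 5
p-value (upper-tail) = 0.00000
At α=0.05: p < α → reject H₀

reject H₀: yes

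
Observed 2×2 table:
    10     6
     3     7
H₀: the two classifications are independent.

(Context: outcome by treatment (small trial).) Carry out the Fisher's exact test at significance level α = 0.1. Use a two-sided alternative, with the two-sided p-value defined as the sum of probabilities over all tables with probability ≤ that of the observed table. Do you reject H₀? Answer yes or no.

reject H₀: no

Margins: r₁=16, r₂=10, c₁=13, c₂=13, n=26
p_obs = C(16,10)·C(10,3)/C(26,13); sum pmf over tables with pmf ≤ p_obs
p-value (two-sided) = 0.22619
At α=0.1: p ≥ α → fail to reject H₀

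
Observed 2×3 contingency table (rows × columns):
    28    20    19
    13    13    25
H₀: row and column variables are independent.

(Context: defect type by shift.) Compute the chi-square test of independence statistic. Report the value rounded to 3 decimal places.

Row totals [67, 51], col totals [41, 33, 44], n=118
χ² = (28−23.28)²/23.28 + (20−18.74)²/18.74 + (19−24.98)²/24.98 + (13−17.72)²/17.72 + (13−14.26)²/14.26 + (25−19.02)²/19.02 = 5.7266
df = 2

test statistic = 5.727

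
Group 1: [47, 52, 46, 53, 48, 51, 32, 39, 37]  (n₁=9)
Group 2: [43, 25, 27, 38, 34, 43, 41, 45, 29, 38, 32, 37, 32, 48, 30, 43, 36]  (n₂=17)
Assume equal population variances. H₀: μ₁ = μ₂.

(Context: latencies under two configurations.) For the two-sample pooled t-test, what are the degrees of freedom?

df = n₁ + n₂ − 2 = 9 + 17 − 2 = 24

degrees of freedom = 24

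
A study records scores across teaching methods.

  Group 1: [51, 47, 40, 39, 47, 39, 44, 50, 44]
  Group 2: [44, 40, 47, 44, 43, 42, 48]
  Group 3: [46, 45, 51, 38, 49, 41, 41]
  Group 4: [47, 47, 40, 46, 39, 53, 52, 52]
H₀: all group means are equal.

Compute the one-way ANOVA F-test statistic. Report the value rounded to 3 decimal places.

test statistic = 0.712

Group means [44.56, 44.00, 44.43, 47.00], grand mean 45.032
SSB = Σnᵢ(x̄ᵢ−x̄)² = 43.031; SSW = ΣΣ(x−x̄ᵢ)² = 543.937
MSB = 43.031/3 = 14.3437; MSW = 543.937/27 = 20.1458
F = MSB/MSW = 0.7120
df = (3, 27)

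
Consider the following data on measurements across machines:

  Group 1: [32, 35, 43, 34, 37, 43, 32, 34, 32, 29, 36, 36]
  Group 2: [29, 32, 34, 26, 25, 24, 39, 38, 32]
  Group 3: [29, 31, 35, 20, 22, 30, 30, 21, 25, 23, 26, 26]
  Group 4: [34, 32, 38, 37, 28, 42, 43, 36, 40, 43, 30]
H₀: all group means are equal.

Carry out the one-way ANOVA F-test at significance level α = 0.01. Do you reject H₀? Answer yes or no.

reject H₀: yes

Group means [35.25, 31.00, 26.50, 36.64], grand mean 32.341
SSB = Σnᵢ(x̄ᵢ−x̄)² = 730.091; SSW = ΣΣ(x−x̄ᵢ)² = 937.795
MSB = 730.091/3 = 243.3636; MSW = 937.795/40 = 23.4449
F = MSB/MSW = 10.3802
df = (3, 40)
p-value (upper-tail) = 0.00003
At α=0.01: p < α → reject H₀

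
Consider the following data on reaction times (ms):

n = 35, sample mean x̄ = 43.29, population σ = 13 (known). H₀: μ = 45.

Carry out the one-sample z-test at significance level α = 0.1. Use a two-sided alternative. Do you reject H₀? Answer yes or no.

SE = σ/√n = 13/√35 = 2.1974
z = (x̄−μ₀)/SE = (43.29−45)/2.1974 = -0.7782
p-value (two-sided) = 0.43646
At α=0.1: p ≥ α → fail to reject H₀

reject H₀: no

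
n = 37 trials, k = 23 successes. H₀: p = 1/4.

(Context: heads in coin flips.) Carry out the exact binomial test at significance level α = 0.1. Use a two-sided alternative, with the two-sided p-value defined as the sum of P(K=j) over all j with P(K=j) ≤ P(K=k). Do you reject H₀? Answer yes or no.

Exact binomial: n=37, k=23, p₀=1/4=0.2500
P(X=j) = C(n,j)·p₀^j·(1−p₀)^(n−j); p = Σ P(X=j) over j with P(X=j) ≤ P(X=23)
p-value (two-sided) = 0.00000
At α=0.1: p < α → reject H₀

reject H₀: yes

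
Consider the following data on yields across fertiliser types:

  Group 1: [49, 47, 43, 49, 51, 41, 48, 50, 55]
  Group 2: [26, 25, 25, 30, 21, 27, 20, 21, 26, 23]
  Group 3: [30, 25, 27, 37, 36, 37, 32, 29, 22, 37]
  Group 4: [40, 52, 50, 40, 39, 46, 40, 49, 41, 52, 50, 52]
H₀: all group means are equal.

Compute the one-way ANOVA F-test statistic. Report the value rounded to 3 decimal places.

test statistic = 59.099

Group means [48.11, 24.40, 31.20, 45.92], grand mean 37.561
SSB = Σnᵢ(x̄ᵢ−x̄)² = 3976.292; SSW = ΣΣ(x−x̄ᵢ)² = 829.806
MSB = 3976.292/3 = 1325.4307; MSW = 829.806/37 = 22.4272
F = MSB/MSW = 59.0993
df = (3, 37)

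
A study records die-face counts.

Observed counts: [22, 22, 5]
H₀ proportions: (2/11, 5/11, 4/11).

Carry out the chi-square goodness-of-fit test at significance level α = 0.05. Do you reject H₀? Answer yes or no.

n = 49; E_i = n·p_i = [8.91, 22.27, 17.82]
χ² = (22−8.91)²/8.91 + (22−22.27)²/22.27 + (5−17.82)²/17.82 = 28.4602
df = 2
p-value (upper-tail) = 0.00000
At α=0.05: p < α → reject H₀

reject H₀: yes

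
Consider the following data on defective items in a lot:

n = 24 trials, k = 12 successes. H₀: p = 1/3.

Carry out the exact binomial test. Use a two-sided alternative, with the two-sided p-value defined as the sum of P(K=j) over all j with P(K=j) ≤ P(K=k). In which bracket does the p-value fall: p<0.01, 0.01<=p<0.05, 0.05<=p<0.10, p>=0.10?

p-value bracket: 0.05<=p<0.10

Exact binomial: n=24, k=12, p₀=1/3=0.3333
P(X=j) = C(n,j)·p₀^j·(1−p₀)^(n−j); p = Σ P(X=j) over j with P(X=j) ≤ P(X=12)
p-value (two-sided) = 0.08756
→ bracket: 0.05<=p<0.10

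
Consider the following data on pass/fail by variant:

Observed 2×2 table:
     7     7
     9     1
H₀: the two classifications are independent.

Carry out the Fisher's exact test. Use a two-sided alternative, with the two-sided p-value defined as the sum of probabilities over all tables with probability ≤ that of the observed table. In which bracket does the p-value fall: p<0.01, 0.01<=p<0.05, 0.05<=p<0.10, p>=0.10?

p-value bracket: 0.05<=p<0.10

Margins: r₁=14, r₂=10, c₁=16, c₂=8, n=24
p_obs = C(14,7)·C(10,9)/C(24,16); sum pmf over tables with pmf ≤ p_obs
p-value (two-sided) = 0.07908
→ bracket: 0.05<=p<0.10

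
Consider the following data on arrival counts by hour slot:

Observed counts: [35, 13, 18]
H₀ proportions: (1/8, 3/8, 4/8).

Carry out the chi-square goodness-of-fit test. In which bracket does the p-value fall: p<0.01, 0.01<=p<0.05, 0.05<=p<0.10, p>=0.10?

p-value bracket: p<0.01

n = 66; E_i = n·p_i = [8.25, 24.75, 33.00]
χ² = (35−8.25)²/8.25 + (13−24.75)²/24.75 + (18−33.00)²/33.00 = 99.1313
df = 2
p-value (upper-tail) = 0.00000
→ bracket: p<0.01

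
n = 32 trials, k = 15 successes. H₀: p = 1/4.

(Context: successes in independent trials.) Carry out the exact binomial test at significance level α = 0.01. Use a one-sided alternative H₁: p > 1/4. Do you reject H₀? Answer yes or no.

reject H₀: yes

Exact binomial: n=32, k=15, p₀=1/4=0.2500
P(X≥15) from Σ C(n,i)·p₀^i·(1−p₀)^(n−i)
p-value (one-sided, H₁ greater) = 0.00596
At α=0.01: p < α → reject H₀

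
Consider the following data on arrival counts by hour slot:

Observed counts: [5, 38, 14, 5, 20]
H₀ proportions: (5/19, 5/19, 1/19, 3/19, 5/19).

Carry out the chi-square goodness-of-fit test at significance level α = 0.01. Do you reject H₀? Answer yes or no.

n = 82; E_i = n·p_i = [21.58, 21.58, 4.32, 12.95, 21.58]
χ² = (5−21.58)²/21.58 + (38−21.58)²/21.58 + (14−4.32)²/4.32 + (5−12.95)²/12.95 + (20−21.58)²/21.58 = 51.9577
df = 4
p-value (upper-tail) = 0.00000
At α=0.01: p < α → reject H₀

reject H₀: yes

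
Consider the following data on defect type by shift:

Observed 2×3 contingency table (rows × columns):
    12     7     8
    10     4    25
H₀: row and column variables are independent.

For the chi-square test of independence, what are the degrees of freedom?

degrees of freedom = 2

df = (r−1)(c−1) = (2−1)·(3−1) = 2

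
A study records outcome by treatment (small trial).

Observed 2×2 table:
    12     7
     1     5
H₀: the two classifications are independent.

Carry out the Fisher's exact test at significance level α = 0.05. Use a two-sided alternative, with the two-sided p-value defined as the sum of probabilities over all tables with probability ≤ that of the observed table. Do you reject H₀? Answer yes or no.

Margins: r₁=19, r₂=6, c₁=13, c₂=12, n=25
p_obs = C(19,12)·C(6,1)/C(25,13); sum pmf over tables with pmf ≤ p_obs
p-value (two-sided) = 0.07304
At α=0.05: p ≥ α → fail to reject H₀

reject H₀: no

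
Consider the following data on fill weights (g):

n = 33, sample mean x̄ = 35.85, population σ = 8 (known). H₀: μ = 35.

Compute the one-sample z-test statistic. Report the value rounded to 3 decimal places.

test statistic = 0.610

SE = σ/√n = 8/√33 = 1.3926
z = (x̄−μ₀)/SE = (35.85−35)/1.3926 = 0.6104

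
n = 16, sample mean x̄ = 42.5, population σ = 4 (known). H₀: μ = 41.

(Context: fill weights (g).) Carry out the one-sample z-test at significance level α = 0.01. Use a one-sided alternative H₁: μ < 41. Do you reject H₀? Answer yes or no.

reject H₀: no

SE = σ/√n = 4/√16 = 1.0000
z = (x̄−μ₀)/SE = (42.5−41)/1.0000 = 1.5000
p-value (one-sided, H₁ less) = 0.93319
At α=0.01: p ≥ α → fail to reject H₀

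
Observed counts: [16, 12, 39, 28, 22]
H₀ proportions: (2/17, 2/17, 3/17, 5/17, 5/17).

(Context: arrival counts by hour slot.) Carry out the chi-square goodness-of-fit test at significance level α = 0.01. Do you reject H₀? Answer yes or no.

reject H₀: yes

n = 117; E_i = n·p_i = [13.76, 13.76, 20.65, 34.41, 34.41]
χ² = (16−13.76)²/13.76 + (12−13.76)²/13.76 + (39−20.65)²/20.65 + (28−34.41)²/34.41 + (22−34.41)²/34.41 = 22.5744
df = 4
p-value (upper-tail) = 0.00015
At α=0.01: p < α → reject H₀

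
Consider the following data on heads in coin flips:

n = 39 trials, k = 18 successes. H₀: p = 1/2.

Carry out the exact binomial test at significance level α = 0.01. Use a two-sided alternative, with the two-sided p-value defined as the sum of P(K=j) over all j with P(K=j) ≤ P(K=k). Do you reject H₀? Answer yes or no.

reject H₀: no

Exact binomial: n=39, k=18, p₀=1/2=0.5000
P(X=j) = C(n,j)·p₀^j·(1−p₀)^(n−j); p = Σ P(X=j) over j with P(X=j) ≤ P(X=18)
p-value (two-sided) = 0.74926
At α=0.01: p ≥ α → fail to reject H₀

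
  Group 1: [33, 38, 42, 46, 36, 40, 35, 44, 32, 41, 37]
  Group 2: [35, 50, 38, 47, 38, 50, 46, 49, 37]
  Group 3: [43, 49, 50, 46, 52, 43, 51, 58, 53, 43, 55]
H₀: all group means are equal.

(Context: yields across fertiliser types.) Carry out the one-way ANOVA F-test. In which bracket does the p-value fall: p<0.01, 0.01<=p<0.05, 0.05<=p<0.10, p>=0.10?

p-value bracket: p<0.01

Group means [38.55, 43.33, 49.36], grand mean 43.774
SSB = Σnᵢ(x̄ᵢ−x̄)² = 646.147; SSW = ΣΣ(x−x̄ᵢ)² = 771.273
MSB = 646.147/2 = 323.0733; MSW = 771.273/28 = 27.5455
F = MSB/MSW = 11.7287
df = (2, 28)
p-value (upper-tail) = 0.00020
→ bracket: p<0.01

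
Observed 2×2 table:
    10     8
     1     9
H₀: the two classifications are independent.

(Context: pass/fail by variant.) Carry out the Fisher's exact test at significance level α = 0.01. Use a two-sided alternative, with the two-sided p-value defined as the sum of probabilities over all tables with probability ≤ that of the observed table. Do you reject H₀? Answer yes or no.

Margins: r₁=18, r₂=10, c₁=11, c₂=17, n=28
p_obs = C(18,10)·C(10,1)/C(28,11); sum pmf over tables with pmf ≤ p_obs
p-value (two-sided) = 0.04074
At α=0.01: p ≥ α → fail to reject H₀

reject H₀: no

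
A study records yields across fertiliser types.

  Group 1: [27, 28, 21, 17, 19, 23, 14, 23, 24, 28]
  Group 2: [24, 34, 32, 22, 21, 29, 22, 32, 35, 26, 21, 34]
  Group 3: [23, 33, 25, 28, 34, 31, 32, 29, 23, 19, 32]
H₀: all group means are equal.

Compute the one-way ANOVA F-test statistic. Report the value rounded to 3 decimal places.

test statistic = 3.999

Group means [22.40, 27.67, 28.09], grand mean 26.212
SSB = Σnᵢ(x̄ᵢ−x̄)² = 209.539; SSW = ΣΣ(x−x̄ᵢ)² = 785.976
MSB = 209.539/2 = 104.7697; MSW = 785.976/30 = 26.1992
F = MSB/MSW = 3.9990
df = (2, 30)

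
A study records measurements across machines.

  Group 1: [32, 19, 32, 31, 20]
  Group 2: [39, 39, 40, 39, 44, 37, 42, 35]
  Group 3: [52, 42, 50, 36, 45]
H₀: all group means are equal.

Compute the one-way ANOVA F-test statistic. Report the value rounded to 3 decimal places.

Group means [26.80, 39.38, 45.00], grand mean 37.444
SSB = Σnᵢ(x̄ᵢ−x̄)² = 881.769; SSW = ΣΣ(x−x̄ᵢ)² = 396.675
MSB = 881.769/2 = 440.8847; MSW = 396.675/15 = 26.4450
F = MSB/MSW = 16.6718
df = (2, 15)

test statistic = 16.672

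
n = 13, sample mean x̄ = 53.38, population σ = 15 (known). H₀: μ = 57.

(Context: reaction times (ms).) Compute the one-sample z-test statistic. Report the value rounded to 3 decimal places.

test statistic = -0.870

SE = σ/√n = 15/√13 = 4.1603
z = (x̄−μ₀)/SE = (53.38−57)/4.1603 = -0.8701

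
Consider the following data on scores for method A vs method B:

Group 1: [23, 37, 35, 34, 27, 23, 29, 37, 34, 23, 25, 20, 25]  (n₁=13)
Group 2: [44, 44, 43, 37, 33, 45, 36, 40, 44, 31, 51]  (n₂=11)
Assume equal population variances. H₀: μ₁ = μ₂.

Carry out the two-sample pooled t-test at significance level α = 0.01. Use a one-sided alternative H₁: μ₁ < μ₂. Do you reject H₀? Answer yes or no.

reject H₀: yes

x̄₁=28.615, s₁=6.035, n₁=13
x̄₂=40.727, s₂=5.934, n₂=11
s_p² = [12·6.035² + 10·5.934²]/22 = 35.8754
SE = √(s_p²·(1/13+1/11)) = 2.4538
t = (28.615−40.727)/2.4538 = -4.9360
df = 22
p-value (one-sided, H₁ less) = 0.00003
At α=0.01: p < α → reject H₀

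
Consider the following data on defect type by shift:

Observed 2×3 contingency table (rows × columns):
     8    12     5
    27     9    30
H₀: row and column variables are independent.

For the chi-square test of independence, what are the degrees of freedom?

df = (r−1)(c−1) = (2−1)·(3−1) = 2

degrees of freedom = 2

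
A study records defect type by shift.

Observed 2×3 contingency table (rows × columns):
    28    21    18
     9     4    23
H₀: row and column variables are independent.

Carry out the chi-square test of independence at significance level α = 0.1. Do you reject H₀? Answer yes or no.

Row totals [67, 36], col totals [37, 25, 41], n=103
χ² = (28−24.07)²/24.07 + (21−16.26)²/16.26 + (18−26.67)²/26.67 + (9−12.93)²/12.93 + (4−8.74)²/8.74 + (23−14.33)²/14.33 = 13.8511
df = 2
p-value (upper-tail) = 0.00098
At α=0.1: p < α → reject H₀

reject H₀: yes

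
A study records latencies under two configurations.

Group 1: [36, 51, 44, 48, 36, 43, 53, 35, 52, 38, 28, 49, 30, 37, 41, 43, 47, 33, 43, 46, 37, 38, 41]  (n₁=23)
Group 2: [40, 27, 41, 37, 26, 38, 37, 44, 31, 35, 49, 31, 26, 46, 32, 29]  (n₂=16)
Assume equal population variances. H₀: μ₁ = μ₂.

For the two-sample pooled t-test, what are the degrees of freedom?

df = n₁ + n₂ − 2 = 23 + 16 − 2 = 37

degrees of freedom = 37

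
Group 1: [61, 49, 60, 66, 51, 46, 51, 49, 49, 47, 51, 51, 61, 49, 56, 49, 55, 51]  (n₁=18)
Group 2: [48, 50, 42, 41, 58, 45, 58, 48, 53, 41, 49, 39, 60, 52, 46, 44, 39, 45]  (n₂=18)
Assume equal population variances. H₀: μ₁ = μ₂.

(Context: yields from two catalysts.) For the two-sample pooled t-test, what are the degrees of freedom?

df = n₁ + n₂ − 2 = 18 + 18 − 2 = 34

degrees of freedom = 34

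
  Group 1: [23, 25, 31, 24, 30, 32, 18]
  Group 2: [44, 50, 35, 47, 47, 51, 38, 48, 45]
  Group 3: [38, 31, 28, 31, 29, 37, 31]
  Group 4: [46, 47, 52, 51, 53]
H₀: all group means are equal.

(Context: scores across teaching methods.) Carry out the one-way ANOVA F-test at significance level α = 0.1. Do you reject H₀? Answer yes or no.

Group means [26.14, 45.00, 32.14, 49.80], grand mean 37.929
SSB = Σnᵢ(x̄ᵢ−x̄)² = 2361.343; SSW = ΣΣ(x−x̄ᵢ)² = 510.514
MSB = 2361.343/3 = 787.1143; MSW = 510.514/24 = 21.2714
F = MSB/MSW = 37.0034
df = (3, 24)
p-value (upper-tail) = 0.00000
At α=0.1: p < α → reject H₀

reject H₀: yes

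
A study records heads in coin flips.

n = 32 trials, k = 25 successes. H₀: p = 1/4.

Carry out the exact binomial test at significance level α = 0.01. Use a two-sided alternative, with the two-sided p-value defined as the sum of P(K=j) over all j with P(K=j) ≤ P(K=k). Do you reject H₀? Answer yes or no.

reject H₀: yes

Exact binomial: n=32, k=25, p₀=1/4=0.2500
P(X=j) = C(n,j)·p₀^j·(1−p₀)^(n−j); p = Σ P(X=j) over j with P(X=j) ≤ P(X=25)
p-value (two-sided) = 0.00000
At α=0.01: p < α → reject H₀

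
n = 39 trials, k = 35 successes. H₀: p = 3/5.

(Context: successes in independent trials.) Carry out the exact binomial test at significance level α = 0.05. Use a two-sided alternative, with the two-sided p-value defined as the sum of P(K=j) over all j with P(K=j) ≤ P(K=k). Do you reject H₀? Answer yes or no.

reject H₀: yes

Exact binomial: n=39, k=35, p₀=3/5=0.6000
P(X=j) = C(n,j)·p₀^j·(1−p₀)^(n−j); p = Σ P(X=j) over j with P(X=j) ≤ P(X=35)
p-value (two-sided) = 0.00006
At α=0.05: p < α → reject H₀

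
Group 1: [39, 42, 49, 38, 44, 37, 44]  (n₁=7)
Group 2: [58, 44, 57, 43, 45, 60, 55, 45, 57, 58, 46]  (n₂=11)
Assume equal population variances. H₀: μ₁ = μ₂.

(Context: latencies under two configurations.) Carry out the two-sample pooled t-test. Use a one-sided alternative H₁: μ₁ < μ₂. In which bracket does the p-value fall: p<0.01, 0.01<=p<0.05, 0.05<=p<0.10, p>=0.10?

p-value bracket: p<0.01

x̄₁=41.857, s₁=4.220, n₁=7
x̄₂=51.636, s₂=6.874, n₂=11
s_p² = [6·4.220² + 10·6.874²]/16 = 36.2127
SE = √(s_p²·(1/7+1/11)) = 2.9095
t = (41.857−51.636)/2.9095 = -3.3611
df = 16
p-value (one-sided, H₁ less) = 0.00199
→ bracket: p<0.01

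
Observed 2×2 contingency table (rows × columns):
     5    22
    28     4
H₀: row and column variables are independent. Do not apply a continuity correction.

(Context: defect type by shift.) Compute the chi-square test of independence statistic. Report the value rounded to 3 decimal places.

Row totals [27, 32], col totals [33, 26], n=59
χ² = (5−15.10)²/15.10 + (22−11.90)²/11.90 + (28−17.90)²/17.90 + (4−14.10)²/14.10 = 28.2712
df = 1

test statistic = 28.271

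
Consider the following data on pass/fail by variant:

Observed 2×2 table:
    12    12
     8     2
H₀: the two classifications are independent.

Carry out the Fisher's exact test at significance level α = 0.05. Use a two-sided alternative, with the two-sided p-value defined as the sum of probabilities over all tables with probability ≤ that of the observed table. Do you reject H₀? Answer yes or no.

Margins: r₁=24, r₂=10, c₁=20, c₂=14, n=34
p_obs = C(24,12)·C(10,8)/C(34,20); sum pmf over tables with pmf ≤ p_obs
p-value (two-sided) = 0.14126
At α=0.05: p ≥ α → fail to reject H₀

reject H₀: no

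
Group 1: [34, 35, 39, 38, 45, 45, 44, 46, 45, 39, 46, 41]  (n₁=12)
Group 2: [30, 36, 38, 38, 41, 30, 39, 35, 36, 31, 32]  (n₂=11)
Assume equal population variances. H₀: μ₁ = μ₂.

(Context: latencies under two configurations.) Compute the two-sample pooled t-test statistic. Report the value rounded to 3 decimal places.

test statistic = 3.692

x̄₁=41.417, s₁=4.337, n₁=12
x̄₂=35.091, s₂=3.833, n₂=11
s_p² = [11·4.337² + 10·3.833²]/21 = 16.8488
SE = √(s_p²·(1/12+1/11)) = 1.7134
t = (41.417−35.091)/1.7134 = 3.6919
df = 21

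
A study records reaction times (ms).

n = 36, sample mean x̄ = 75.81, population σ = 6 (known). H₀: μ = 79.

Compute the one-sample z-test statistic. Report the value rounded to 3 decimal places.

test statistic = -3.190

SE = σ/√n = 6/√36 = 1.0000
z = (x̄−μ₀)/SE = (75.81−79)/1.0000 = -3.1900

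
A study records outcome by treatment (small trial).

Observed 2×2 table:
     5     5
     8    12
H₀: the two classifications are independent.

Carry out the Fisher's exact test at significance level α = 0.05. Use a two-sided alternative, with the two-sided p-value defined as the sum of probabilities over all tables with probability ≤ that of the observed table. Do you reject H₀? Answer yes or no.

Margins: r₁=10, r₂=20, c₁=13, c₂=17, n=30
p_obs = C(10,5)·C(20,8)/C(30,13); sum pmf over tables with pmf ≤ p_obs
p-value (two-sided) = 0.70548
At α=0.05: p ≥ α → fail to reject H₀

reject H₀: no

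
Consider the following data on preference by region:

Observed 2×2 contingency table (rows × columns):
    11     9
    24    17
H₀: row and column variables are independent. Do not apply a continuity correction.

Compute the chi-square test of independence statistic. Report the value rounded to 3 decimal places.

test statistic = 0.069

Row totals [20, 41], col totals [35, 26], n=61
χ² = (11−11.48)²/11.48 + (9−8.52)²/8.52 + (24−23.52)²/23.52 + (17−17.48)²/17.48 = 0.0687
df = 1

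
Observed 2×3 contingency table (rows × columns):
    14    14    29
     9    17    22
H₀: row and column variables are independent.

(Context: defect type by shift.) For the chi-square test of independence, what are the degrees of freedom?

degrees of freedom = 2

df = (r−1)(c−1) = (2−1)·(3−1) = 2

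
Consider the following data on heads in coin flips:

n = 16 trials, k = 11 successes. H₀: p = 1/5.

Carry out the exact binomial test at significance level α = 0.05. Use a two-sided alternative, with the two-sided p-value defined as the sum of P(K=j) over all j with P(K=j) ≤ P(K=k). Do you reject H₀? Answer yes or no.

Exact binomial: n=16, k=11, p₀=1/5=0.2000
P(X=j) = C(n,j)·p₀^j·(1−p₀)^(n−j); p = Σ P(X=j) over j with P(X=j) ≤ P(X=11)
p-value (two-sided) = 0.00003
At α=0.05: p < α → reject H₀

reject H₀: yes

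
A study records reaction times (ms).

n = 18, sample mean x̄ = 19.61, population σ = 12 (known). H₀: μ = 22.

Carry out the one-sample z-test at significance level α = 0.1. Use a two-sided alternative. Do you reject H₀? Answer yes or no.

SE = σ/√n = 12/√18 = 2.8284
z = (x̄−μ₀)/SE = (19.61−22)/2.8284 = -0.8450
p-value (two-sided) = 0.39811
At α=0.1: p ≥ α → fail to reject H₀

reject H₀: no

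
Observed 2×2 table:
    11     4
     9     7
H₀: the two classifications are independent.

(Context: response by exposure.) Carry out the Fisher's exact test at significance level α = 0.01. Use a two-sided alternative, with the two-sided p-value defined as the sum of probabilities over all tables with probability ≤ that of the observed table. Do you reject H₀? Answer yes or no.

reject H₀: no

Margins: r₁=15, r₂=16, c₁=20, c₂=11, n=31
p_obs = C(15,11)·C(16,9)/C(31,20); sum pmf over tables with pmf ≤ p_obs
p-value (two-sided) = 0.45779
At α=0.01: p ≥ α → fail to reject H₀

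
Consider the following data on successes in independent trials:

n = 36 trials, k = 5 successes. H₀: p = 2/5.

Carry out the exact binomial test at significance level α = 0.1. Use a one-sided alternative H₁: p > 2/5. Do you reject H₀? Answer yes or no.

reject H₀: no

Exact binomial: n=36, k=5, p₀=2/5=0.4000
P(X≥5) from Σ C(n,i)·p₀^i·(1−p₀)^(n−i)
p-value (one-sided, H₁ greater) = 0.99986
At α=0.1: p ≥ α → fail to reject H₀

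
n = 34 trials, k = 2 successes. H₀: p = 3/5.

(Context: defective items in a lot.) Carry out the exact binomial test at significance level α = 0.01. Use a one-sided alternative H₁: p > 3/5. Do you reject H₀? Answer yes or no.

reject H₀: no

Exact binomial: n=34, k=2, p₀=3/5=0.6000
P(X≥2) from Σ C(n,i)·p₀^i·(1−p₀)^(n−i)
p-value (one-sided, H₁ greater) = 1.00000
At α=0.01: p ≥ α → fail to reject H₀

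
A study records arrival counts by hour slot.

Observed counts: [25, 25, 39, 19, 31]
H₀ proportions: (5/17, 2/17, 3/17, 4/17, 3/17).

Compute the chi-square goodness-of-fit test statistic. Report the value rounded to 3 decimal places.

test statistic = 26.730

n = 139; E_i = n·p_i = [40.88, 16.35, 24.53, 32.71, 24.53]
χ² = (25−40.88)²/40.88 + (25−16.35)²/16.35 + (39−24.53)²/24.53 + (19−32.71)²/32.71 + (31−24.53)²/24.53 = 26.7296
df = 4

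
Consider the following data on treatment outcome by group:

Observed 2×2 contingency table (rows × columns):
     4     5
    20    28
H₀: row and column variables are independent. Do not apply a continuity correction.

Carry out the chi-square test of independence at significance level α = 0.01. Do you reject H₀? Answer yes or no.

Row totals [9, 48], col totals [24, 33], n=57
χ² = (4−3.79)²/3.79 + (5−5.21)²/5.21 + (20−20.21)²/20.21 + (28−27.79)²/27.79 = 0.0240
df = 1
p-value (upper-tail) = 0.87691
At α=0.01: p ≥ α → fail to reject H₀

reject H₀: no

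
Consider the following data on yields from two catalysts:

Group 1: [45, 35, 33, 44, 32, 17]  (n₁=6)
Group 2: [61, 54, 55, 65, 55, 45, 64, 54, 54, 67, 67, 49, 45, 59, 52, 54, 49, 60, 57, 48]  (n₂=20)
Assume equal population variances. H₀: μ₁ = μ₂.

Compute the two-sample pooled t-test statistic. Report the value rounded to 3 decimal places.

x̄₁=34.333, s₁=10.152, n₁=6
x̄₂=55.700, s₂=6.783, n₂=20
s_p² = [5·10.152² + 19·6.783²]/24 = 57.8972
SE = √(s_p²·(1/6+1/20)) = 3.5418
t = (34.333−55.700)/3.5418 = -6.0327
df = 24

test statistic = -6.033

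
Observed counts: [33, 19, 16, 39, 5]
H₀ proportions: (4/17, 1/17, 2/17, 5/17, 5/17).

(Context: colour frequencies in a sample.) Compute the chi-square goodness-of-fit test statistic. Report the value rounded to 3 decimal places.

n = 112; E_i = n·p_i = [26.35, 6.59, 13.18, 32.94, 32.94]
χ² = (33−26.35)²/26.35 + (19−6.59)²/6.59 + (16−13.18)²/13.18 + (39−32.94)²/32.94 + (5−32.94)²/32.94 = 50.4790
df = 4

test statistic = 50.479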